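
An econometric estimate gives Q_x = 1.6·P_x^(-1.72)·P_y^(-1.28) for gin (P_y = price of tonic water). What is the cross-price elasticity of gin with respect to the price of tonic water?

-1.28

In a log-linear (constant-elasticity) demand function, the coefficient on the exponent of P_y is the cross-price elasticity.
ε = -1.28. Negative, so gin and tonic water are complements.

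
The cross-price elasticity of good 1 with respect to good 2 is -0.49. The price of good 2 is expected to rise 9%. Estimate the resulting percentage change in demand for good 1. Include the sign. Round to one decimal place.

-4.4%

%ΔQ ≈ ε × %ΔP of good 2 = -0.49 × (9%) = -4.4%.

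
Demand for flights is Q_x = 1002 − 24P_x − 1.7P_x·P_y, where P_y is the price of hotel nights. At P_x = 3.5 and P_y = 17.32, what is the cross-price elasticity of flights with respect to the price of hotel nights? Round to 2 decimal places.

At P_x = 3.5 and P_y = 17.32: Q_x = 814.946.
∂Q_x/∂P_y = -1.7P_x = -1.7(3.5) = -5.9500.
ε = (∂Q_x/∂P_y)(P_y/Q_x) = -5.9500 × (17.32/814.946) ≈ -0.13.

-0.13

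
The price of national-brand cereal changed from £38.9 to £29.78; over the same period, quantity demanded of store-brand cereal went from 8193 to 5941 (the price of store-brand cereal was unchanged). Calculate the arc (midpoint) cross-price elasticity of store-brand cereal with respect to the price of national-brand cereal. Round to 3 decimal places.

1.200

ΔQ_A = 5941 − 8193 = -2252; ΔP_B = 29.78 − 38.9 = -9.12.
Midpoints: Q̄_A = 7067.0, P̄_B = 34.34.
ε = (ΔQ_A/Q̄_A)/(ΔP_B/P̄_B) = (-2252/7067.0)/(-9.12/34.34) ≈ 1.200.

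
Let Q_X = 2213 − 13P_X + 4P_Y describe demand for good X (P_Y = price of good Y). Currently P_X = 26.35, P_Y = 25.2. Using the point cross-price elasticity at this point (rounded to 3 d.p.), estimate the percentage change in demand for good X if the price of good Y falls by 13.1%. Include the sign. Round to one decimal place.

At P_X = 26.35, P_Y = 25.2: Q_X = 1971.25.
∂Q_X/∂P_Y = 4.
ε = (∂Q_X/∂P_Y)(P_Y/Q_X) = 4.0000 × 25.2/1971.25 ≈ 0.051.
%ΔQ_X ≈ ε × %ΔP_Y = 0.051 × (-13.1%) = -0.7%.

-0.7%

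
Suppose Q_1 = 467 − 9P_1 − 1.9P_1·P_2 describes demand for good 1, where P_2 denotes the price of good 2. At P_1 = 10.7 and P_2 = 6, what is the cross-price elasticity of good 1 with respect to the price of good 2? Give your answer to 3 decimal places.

At P_1 = 10.7 and P_2 = 6: Q_1 = 248.72.
∂Q_1/∂P_2 = -1.9P_1 = -1.9(10.7) = -20.3300.
ε = (∂Q_1/∂P_2)(P_2/Q_1) = -20.3300 × (6/248.72) ≈ -0.490.

-0.490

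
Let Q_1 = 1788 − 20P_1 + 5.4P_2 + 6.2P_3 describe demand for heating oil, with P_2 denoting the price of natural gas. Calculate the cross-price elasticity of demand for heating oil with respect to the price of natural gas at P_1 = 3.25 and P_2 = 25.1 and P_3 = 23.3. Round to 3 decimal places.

At P_1 = 3.25 and P_2 = 25.1 and P_3 = 23.3: Q_1 = 2003.
∂Q_1/∂P_2 = 5.4.
ε = (∂Q_1/∂P_2)(P_2/Q_1) = 5.4 × (25.1/2003) ≈ 0.068.

0.068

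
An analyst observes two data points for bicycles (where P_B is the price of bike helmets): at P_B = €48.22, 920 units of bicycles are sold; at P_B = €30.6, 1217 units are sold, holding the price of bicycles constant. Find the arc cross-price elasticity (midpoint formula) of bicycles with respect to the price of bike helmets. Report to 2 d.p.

-0.62

ΔQ_A = 1217 − 920 = 297; ΔP_B = 30.6 − 48.22 = -17.62.
Midpoints: Q̄_A = 1068.5, P̄_B = 39.41.
ε = (ΔQ_A/Q̄_A)/(ΔP_B/P̄_B) = (297/1068.5)/(-17.62/39.41) ≈ -0.62.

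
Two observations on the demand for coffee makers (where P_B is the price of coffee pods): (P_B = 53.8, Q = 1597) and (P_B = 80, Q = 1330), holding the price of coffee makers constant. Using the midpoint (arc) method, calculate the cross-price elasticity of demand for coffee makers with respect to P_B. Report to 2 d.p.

-0.47

ΔQ_A = 1330 − 1597 = -267; ΔP_B = 80 − 53.8 = 26.2.
Midpoints: Q̄_A = 1463.5, P̄_B = 66.90.
ε = (ΔQ_A/Q̄_A)/(ΔP_B/P̄_B) = (-267/1463.5)/(26.2/66.90) ≈ -0.47.
ε < 0: coffee makers and coffee pods are complements.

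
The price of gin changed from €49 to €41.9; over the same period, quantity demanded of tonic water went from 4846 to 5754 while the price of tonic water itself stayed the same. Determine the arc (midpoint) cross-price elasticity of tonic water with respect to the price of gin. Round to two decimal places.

-1.10

ΔQ_A = 5754 − 4846 = 908; ΔP_B = 41.9 − 49 = -7.1.
Midpoints: Q̄_A = 5300.0, P̄_B = 45.45.
ε = (ΔQ_A/Q̄_A)/(ΔP_B/P̄_B) = (908/5300.0)/(-7.1/45.45) ≈ -1.10.
ε < 0: tonic water and gin are complements.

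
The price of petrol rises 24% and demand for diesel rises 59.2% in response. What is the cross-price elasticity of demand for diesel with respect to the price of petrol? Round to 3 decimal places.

2.467

ε = (%ΔQ of diesel) / (%ΔP of petrol) = (59.2%) / (24%) ≈ 2.467.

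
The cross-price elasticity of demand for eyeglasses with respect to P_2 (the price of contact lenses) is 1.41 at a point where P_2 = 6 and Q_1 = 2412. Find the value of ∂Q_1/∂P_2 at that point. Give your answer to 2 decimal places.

ε = (∂Q_1/∂P_2)·(P_2/Q_1) ⇒ ∂Q_1/∂P_2 = ε·Q_1/P_2 = 1.41 × 2412/6 ≈ 566.82.

566.82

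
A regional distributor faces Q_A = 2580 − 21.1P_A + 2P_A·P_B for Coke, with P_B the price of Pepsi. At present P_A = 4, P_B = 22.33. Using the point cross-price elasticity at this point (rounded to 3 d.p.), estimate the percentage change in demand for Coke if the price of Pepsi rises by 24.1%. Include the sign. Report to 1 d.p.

At P_A = 4, P_B = 22.33: Q_A = 2674.24.
∂Q_A/∂P_B = 2P_A = 8.0000.
ε = (∂Q_A/∂P_B)(P_B/Q_A) = 8.0000 × 22.33/2674.24 ≈ 0.067.
%ΔQ_A ≈ ε × %ΔP_B = 0.067 × (24.1%) = 1.6%.

1.6%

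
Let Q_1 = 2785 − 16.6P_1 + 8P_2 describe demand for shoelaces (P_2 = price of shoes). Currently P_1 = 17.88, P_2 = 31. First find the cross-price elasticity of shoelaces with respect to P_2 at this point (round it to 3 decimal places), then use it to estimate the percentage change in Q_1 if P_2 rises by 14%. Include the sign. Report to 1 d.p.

1.3%

At P_1 = 17.88, P_2 = 31: Q_1 = 2736.192.
∂Q_1/∂P_2 = 8.
ε = (∂Q_1/∂P_2)(P_2/Q_1) = 8.0000 × 31/2736.192 ≈ 0.091.
%ΔQ_1 ≈ ε × %ΔP_2 = 0.091 × (14%) = 1.3%.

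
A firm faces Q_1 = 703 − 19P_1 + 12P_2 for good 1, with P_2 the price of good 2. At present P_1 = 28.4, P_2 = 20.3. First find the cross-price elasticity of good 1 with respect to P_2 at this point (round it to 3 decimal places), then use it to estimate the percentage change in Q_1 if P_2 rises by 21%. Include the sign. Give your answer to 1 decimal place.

12.6%

At P_1 = 28.4, P_2 = 20.3: Q_1 = 407.
∂Q_1/∂P_2 = 12.
ε = (∂Q_1/∂P_2)(P_2/Q_1) = 12.0000 × 20.3/407 ≈ 0.599.
%ΔQ_1 ≈ ε × %ΔP_2 = 0.599 × (21%) = 12.6%.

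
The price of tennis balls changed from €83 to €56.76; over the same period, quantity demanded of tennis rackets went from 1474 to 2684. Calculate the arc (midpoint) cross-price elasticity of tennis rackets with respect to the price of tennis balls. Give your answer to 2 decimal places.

ΔQ_A = 2684 − 1474 = 1210; ΔP_B = 56.76 − 83 = -26.24.
Midpoints: Q̄_A = 2079.0, P̄_B = 69.88.
ε = (ΔQ_A/Q̄_A)/(ΔP_B/P̄_B) = (1210/2079.0)/(-26.24/69.88) ≈ -1.55.

-1.55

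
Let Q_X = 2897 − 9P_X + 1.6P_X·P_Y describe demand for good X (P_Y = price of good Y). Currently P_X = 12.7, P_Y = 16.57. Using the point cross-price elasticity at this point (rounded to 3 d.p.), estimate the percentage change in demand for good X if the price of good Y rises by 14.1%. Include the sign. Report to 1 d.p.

At P_X = 12.7, P_Y = 16.57: Q_X = 3119.402.
∂Q_X/∂P_Y = 1.6P_X = 20.3200.
ε = (∂Q_X/∂P_Y)(P_Y/Q_X) = 20.3200 × 16.57/3119.402 ≈ 0.108.
%ΔQ_X ≈ ε × %ΔP_Y = 0.108 × (14.1%) = 1.5%.

1.5%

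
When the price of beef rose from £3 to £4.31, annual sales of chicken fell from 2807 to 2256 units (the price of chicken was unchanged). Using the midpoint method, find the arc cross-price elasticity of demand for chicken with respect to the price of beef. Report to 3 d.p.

-0.607

ΔQ_A = 2256 − 2807 = -551; ΔP_B = 4.31 − 3 = 1.31.
Midpoints: Q̄_A = 2531.5, P̄_B = 3.65.
ε = (ΔQ_A/Q̄_A)/(ΔP_B/P̄_B) = (-551/2531.5)/(1.31/3.65) ≈ -0.607.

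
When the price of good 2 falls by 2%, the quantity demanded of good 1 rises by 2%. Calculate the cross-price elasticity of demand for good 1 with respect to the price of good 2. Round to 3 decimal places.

-1.000

ε = (%ΔQ of good 1) / (%ΔP of good 2) = (2%) / (-2%) ≈ -1.000.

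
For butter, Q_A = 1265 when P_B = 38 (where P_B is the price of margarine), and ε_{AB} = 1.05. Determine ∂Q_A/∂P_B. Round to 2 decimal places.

ε = (∂Q_A/∂P_B)·(P_B/Q_A) ⇒ ∂Q_A/∂P_B = ε·Q_A/P_B = 1.05 × 1265/38 ≈ 34.95.

34.95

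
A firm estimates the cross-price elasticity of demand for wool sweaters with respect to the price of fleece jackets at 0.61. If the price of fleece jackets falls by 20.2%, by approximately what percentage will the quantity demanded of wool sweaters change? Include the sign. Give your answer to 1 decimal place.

%ΔQ ≈ ε × %ΔP of fleece jackets = 0.61 × (-20.2%) = -12.3%.
Demand for wool sweaters falls by about 12.3%.

-12.3%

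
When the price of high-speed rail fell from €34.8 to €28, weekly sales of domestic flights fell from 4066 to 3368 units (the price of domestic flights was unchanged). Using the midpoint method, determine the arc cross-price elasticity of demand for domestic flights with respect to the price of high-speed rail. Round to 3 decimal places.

0.867

ΔQ_A = 3368 − 4066 = -698; ΔP_B = 28 − 34.8 = -6.8.
Midpoints: Q̄_A = 3717.0, P̄_B = 31.40.
ε = (ΔQ_A/Q̄_A)/(ΔP_B/P̄_B) = (-698/3717.0)/(-6.8/31.40) ≈ 0.867.
ε > 0: domestic flights and high-speed rail are substitutes.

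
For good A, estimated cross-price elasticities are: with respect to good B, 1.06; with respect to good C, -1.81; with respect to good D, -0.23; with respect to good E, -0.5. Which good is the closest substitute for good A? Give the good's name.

good B

Substitutes have ε > 0. Among the positive values, 1.06 (good B) is largest.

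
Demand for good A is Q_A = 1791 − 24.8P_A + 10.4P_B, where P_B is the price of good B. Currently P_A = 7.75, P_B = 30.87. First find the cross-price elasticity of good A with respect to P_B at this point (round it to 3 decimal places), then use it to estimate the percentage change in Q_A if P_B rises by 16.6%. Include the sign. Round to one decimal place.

At P_A = 7.75, P_B = 30.87: Q_A = 1919.848.
∂Q_A/∂P_B = 10.4.
ε = (∂Q_A/∂P_B)(P_B/Q_A) = 10.4000 × 30.87/1919.848 ≈ 0.167.
%ΔQ_A ≈ ε × %ΔP_B = 0.167 × (16.6%) = 2.8%.

2.8%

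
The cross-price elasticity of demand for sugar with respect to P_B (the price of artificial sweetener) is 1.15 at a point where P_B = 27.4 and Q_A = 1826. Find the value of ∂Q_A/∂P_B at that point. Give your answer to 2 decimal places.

ε = (∂Q_A/∂P_B)·(P_B/Q_A) ⇒ ∂Q_A/∂P_B = ε·Q_A/P_B = 1.15 × 1826/27.4 ≈ 76.64.

76.64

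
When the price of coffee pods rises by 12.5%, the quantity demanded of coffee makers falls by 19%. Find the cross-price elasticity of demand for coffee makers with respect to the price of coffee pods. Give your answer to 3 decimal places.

ε = (%ΔQ of coffee makers) / (%ΔP of coffee pods) = (-19%) / (12.5%) ≈ -1.520.
Negative cross-price elasticity: complements.

-1.520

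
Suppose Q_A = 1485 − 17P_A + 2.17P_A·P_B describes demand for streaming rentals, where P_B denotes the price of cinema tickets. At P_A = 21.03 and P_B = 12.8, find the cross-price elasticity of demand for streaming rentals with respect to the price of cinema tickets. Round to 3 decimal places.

At P_A = 21.03 and P_B = 12.8: Q_A = 1711.619.
∂Q_A/∂P_B = 2.17P_A = 2.17(21.03) = 45.6351.
ε = (∂Q_A/∂P_B)(P_B/Q_A) = 45.6351 × (12.8/1711.619) ≈ 0.341.

0.341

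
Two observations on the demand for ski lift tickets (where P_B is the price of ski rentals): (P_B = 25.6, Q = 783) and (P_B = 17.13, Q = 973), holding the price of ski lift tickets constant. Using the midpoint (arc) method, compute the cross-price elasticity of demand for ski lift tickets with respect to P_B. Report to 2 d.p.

ΔQ_A = 973 − 783 = 190; ΔP_B = 17.13 − 25.6 = -8.47.
Midpoints: Q̄_A = 878.0, P̄_B = 21.37.
ε = (ΔQ_A/Q̄_A)/(ΔP_B/P̄_B) = (190/878.0)/(-8.47/21.37) ≈ -0.55.

-0.55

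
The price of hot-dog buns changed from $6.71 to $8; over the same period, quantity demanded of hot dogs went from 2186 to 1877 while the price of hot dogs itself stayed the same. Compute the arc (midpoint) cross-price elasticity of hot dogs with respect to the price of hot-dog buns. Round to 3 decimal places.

-0.867

ΔQ_A = 1877 − 2186 = -309; ΔP_B = 8 − 6.71 = 1.29.
Midpoints: Q̄_A = 2031.5, P̄_B = 7.36.
ε = (ΔQ_A/Q̄_A)/(ΔP_B/P̄_B) = (-309/2031.5)/(1.29/7.36) ≈ -0.867.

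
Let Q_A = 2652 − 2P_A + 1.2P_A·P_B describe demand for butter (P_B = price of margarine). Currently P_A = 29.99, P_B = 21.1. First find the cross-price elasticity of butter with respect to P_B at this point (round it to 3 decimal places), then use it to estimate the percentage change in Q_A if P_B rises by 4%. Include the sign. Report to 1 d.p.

At P_A = 29.99, P_B = 21.1: Q_A = 3351.367.
∂Q_A/∂P_B = 1.2P_A = 35.9880.
ε = (∂Q_A/∂P_B)(P_B/Q_A) = 35.9880 × 21.1/3351.367 ≈ 0.227.
%ΔQ_A ≈ ε × %ΔP_B = 0.227 × (4%) = 0.9%.

0.9%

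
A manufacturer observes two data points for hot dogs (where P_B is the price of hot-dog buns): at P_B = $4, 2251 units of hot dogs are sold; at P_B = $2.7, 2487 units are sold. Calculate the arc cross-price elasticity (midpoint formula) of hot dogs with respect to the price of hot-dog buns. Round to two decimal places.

-0.26

ΔQ_A = 2487 − 2251 = 236; ΔP_B = 2.7 − 4 = -1.3.
Midpoints: Q̄_A = 2369.0, P̄_B = 3.35.
ε = (ΔQ_A/Q̄_A)/(ΔP_B/P̄_B) = (236/2369.0)/(-1.3/3.35) ≈ -0.26.
ε < 0: hot dogs and hot-dog buns are complements.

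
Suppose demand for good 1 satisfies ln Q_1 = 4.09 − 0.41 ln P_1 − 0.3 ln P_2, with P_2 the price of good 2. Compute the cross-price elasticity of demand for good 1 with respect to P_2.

In a log-linear (constant-elasticity) demand function, the coefficient on ln P_2 is the cross-price elasticity.
ε = -0.30. Negative, so good 1 and good 2 are complements.

-0.30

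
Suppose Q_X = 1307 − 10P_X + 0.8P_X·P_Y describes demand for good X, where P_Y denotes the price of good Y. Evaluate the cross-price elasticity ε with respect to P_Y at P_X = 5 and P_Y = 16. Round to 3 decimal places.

0.048

At P_X = 5 and P_Y = 16: Q_X = 1321.
∂Q_X/∂P_Y = 0.8P_X = 0.8(5) = 4.0000.
ε = (∂Q_X/∂P_Y)(P_Y/Q_X) = 4.0000 × (16/1321) ≈ 0.048.
ε > 0: substitutes.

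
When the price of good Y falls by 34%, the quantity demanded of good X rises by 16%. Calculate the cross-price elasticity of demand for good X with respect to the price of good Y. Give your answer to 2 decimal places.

ε = (%ΔQ of good X) / (%ΔP of good Y) = (16%) / (-34%) ≈ -0.47.
Negative cross-price elasticity: complements.

-0.47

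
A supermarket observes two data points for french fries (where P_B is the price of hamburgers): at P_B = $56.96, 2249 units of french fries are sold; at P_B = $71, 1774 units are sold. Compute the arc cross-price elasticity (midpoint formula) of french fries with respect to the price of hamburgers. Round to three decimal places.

ΔQ_A = 1774 − 2249 = -475; ΔP_B = 71 − 56.96 = 14.04.
Midpoints: Q̄_A = 2011.5, P̄_B = 63.98.
ε = (ΔQ_A/Q̄_A)/(ΔP_B/P̄_B) = (-475/2011.5)/(14.04/63.98) ≈ -1.076.

-1.076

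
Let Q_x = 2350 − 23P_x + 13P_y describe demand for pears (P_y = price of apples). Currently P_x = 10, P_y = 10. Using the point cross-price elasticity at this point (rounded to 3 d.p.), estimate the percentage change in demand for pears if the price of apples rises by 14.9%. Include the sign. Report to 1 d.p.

At P_x = 10, P_y = 10: Q_x = 2250.
∂Q_x/∂P_y = 13.
ε = (∂Q_x/∂P_y)(P_y/Q_x) = 13.0000 × 10/2250 ≈ 0.058.
%ΔQ_x ≈ ε × %ΔP_y = 0.058 × (14.9%) = 0.9%.

0.9%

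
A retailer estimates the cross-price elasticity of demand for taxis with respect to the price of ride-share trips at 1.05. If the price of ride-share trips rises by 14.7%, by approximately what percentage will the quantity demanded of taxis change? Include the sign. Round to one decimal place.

%ΔQ ≈ ε × %ΔP of ride-share trips = 1.05 × (14.7%) = 15.4%.

15.4%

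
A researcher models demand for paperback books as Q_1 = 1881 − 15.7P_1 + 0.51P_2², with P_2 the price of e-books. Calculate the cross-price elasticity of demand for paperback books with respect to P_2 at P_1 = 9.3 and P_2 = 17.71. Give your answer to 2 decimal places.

0.17

At P_1 = 9.3 and P_2 = 17.71: Q_1 = 1894.948.
∂Q_1/∂P_2 = 1.02P_2 = 1.02(17.71) = 18.0642.
ε = (∂Q_1/∂P_2)(P_2/Q_1) = 18.0642 × (17.71/1894.948) ≈ 0.17.
ε > 0: substitutes.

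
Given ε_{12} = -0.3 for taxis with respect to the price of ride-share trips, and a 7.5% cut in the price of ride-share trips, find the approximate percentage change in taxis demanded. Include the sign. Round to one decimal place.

%ΔQ ≈ ε × %ΔP of ride-share trips = -0.3 × (-7.5%) = 2.3%.

2.3%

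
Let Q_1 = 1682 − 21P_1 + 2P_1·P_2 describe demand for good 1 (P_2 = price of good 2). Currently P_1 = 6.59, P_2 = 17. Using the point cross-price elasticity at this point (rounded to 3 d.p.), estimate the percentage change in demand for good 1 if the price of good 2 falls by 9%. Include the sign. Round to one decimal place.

-1.1%

At P_1 = 6.59, P_2 = 17: Q_1 = 1767.67.
∂Q_1/∂P_2 = 2P_1 = 13.1800.
ε = (∂Q_1/∂P_2)(P_2/Q_1) = 13.1800 × 17/1767.67 ≈ 0.127.
%ΔQ_1 ≈ ε × %ΔP_2 = 0.127 × (-9%) = -1.1%.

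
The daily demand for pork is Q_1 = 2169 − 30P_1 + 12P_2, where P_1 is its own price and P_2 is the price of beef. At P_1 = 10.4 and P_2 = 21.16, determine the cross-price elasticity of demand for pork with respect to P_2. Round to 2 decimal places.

At P_1 = 10.4 and P_2 = 21.16: Q_1 = 2110.92.
∂Q_1/∂P_2 = 12.
ε = (∂Q_1/∂P_2)(P_2/Q_1) = 12 × (21.16/2110.92) ≈ 0.12.
Since ε > 0, pork and beef are substitutes.

0.12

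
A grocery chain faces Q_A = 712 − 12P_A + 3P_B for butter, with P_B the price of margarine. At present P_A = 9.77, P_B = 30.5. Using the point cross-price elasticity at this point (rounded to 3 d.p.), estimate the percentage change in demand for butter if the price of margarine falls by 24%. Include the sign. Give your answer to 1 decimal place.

-3.2%

At P_A = 9.77, P_B = 30.5: Q_A = 686.26.
∂Q_A/∂P_B = 3.
ε = (∂Q_A/∂P_B)(P_B/Q_A) = 3.0000 × 30.5/686.26 ≈ 0.133.
%ΔQ_A ≈ ε × %ΔP_B = 0.133 × (-24%) = -3.2%.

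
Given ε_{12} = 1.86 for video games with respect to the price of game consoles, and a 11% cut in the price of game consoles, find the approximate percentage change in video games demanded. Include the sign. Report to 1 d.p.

%ΔQ ≈ ε × %ΔP of game consoles = 1.86 × (-11%) = -20.5%.

-20.5%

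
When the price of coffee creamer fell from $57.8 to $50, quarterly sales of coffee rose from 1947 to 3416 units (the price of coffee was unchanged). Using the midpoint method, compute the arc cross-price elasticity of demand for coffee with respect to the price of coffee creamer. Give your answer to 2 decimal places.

-3.79

ΔQ_A = 3416 − 1947 = 1469; ΔP_B = 50 − 57.8 = -7.8.
Midpoints: Q̄_A = 2681.5, P̄_B = 53.90.
ε = (ΔQ_A/Q̄_A)/(ΔP_B/P̄_B) = (1469/2681.5)/(-7.8/53.90) ≈ -3.79.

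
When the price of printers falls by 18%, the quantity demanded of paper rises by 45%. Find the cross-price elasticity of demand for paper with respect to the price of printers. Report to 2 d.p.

ε = (%ΔQ of paper) / (%ΔP of printers) = (45%) / (-18%) ≈ -2.50.

-2.50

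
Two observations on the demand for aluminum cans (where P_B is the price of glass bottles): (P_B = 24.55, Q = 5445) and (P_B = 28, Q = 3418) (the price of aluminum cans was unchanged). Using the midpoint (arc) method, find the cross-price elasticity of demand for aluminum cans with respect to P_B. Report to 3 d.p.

-3.484

ΔQ_A = 3418 − 5445 = -2027; ΔP_B = 28 − 24.55 = 3.45.
Midpoints: Q̄_A = 4431.5, P̄_B = 26.27.
ε = (ΔQ_A/Q̄_A)/(ΔP_B/P̄_B) = (-2027/4431.5)/(3.45/26.27) ≈ -3.484.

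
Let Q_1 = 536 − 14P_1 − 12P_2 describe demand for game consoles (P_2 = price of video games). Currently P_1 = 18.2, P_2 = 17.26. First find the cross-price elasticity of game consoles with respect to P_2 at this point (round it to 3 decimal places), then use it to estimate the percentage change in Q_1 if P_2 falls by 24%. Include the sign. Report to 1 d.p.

67.1%

At P_1 = 18.2, P_2 = 17.26: Q_1 = 74.08.
∂Q_1/∂P_2 = -12.
ε = (∂Q_1/∂P_2)(P_2/Q_1) = -12.0000 × 17.26/74.08 ≈ -2.796.
%ΔQ_1 ≈ ε × %ΔP_2 = -2.796 × (-24%) = 67.1%.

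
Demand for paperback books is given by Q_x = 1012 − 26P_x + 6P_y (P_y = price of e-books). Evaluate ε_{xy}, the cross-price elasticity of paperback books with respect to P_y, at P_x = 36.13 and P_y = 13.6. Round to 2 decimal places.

At P_x = 36.13 and P_y = 13.6: Q_x = 154.22.
∂Q_x/∂P_y = 6.
ε = (∂Q_x/∂P_y)(P_y/Q_x) = 6 × (13.6/154.22) ≈ 0.53.
Since ε > 0, paperback books and e-books are substitutes.

0.53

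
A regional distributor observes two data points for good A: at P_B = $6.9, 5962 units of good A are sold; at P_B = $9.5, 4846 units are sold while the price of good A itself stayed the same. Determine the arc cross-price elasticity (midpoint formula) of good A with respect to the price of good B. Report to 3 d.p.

-0.651

ΔQ_A = 4846 − 5962 = -1116; ΔP_B = 9.5 − 6.9 = 2.6.
Midpoints: Q̄_A = 5404.0, P̄_B = 8.20.
ε = (ΔQ_A/Q̄_A)/(ΔP_B/P̄_B) = (-1116/5404.0)/(2.6/8.20) ≈ -0.651.
ε < 0: good A and good B are complements.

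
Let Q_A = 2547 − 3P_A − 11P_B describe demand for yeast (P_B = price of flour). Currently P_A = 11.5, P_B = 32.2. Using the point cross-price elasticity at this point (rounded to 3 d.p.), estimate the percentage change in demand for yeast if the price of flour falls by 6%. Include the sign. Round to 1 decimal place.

1.0%

At P_A = 11.5, P_B = 32.2: Q_A = 2158.3.
∂Q_A/∂P_B = -11.
ε = (∂Q_A/∂P_B)(P_B/Q_A) = -11.0000 × 32.2/2158.3 ≈ -0.164.
%ΔQ_A ≈ ε × %ΔP_B = -0.164 × (-6%) = 1.0%.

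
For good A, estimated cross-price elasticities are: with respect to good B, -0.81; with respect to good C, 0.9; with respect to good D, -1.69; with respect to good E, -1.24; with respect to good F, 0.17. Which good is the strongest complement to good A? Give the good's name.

good D

Complements have ε < 0. The most negative value is -1.69 (good D).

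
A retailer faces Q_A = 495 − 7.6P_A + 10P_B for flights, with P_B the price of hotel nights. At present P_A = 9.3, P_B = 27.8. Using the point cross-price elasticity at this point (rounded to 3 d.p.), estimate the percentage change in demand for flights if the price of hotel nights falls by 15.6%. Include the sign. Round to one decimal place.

-6.2%

At P_A = 9.3, P_B = 27.8: Q_A = 702.32.
∂Q_A/∂P_B = 10.
ε = (∂Q_A/∂P_B)(P_B/Q_A) = 10.0000 × 27.8/702.32 ≈ 0.396.
%ΔQ_A ≈ ε × %ΔP_B = 0.396 × (-15.6%) = -6.2%.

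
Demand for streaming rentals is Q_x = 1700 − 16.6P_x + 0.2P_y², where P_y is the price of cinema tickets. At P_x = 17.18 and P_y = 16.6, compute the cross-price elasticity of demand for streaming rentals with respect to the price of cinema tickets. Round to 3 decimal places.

0.075

At P_x = 17.18 and P_y = 16.6: Q_x = 1469.924.
∂Q_x/∂P_y = 0.4P_y = 0.4(16.6) = 6.6400.
ε = (∂Q_x/∂P_y)(P_y/Q_x) = 6.6400 × (16.6/1469.924) ≈ 0.075.
ε > 0: substitutes.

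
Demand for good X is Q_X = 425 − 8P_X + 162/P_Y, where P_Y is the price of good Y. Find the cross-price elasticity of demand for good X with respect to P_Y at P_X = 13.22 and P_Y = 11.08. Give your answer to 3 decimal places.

At P_X = 13.22 and P_Y = 11.08: Q_X = 333.861.
∂Q_X/∂P_Y = −162/P_Y² = -1.3196.
ε = (∂Q_X/∂P_Y)(P_Y/Q_X) = -1.3196 × (11.08/333.861) ≈ -0.044.
ε < 0: complements.

-0.044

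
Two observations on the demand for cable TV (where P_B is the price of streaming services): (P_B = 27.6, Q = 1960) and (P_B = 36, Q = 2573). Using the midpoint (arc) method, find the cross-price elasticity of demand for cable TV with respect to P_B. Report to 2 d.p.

ΔQ_A = 2573 − 1960 = 613; ΔP_B = 36 − 27.6 = 8.4.
Midpoints: Q̄_A = 2266.5, P̄_B = 31.80.
ε = (ΔQ_A/Q̄_A)/(ΔP_B/P̄_B) = (613/2266.5)/(8.4/31.80) ≈ 1.02.

1.02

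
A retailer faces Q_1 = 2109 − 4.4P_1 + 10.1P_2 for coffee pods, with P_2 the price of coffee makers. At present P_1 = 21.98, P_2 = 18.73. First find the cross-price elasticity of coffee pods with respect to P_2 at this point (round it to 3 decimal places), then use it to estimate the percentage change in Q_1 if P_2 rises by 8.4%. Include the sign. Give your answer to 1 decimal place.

At P_1 = 21.98, P_2 = 18.73: Q_1 = 2201.461.
∂Q_1/∂P_2 = 10.1.
ε = (∂Q_1/∂P_2)(P_2/Q_1) = 10.1000 × 18.73/2201.461 ≈ 0.086.
%ΔQ_1 ≈ ε × %ΔP_2 = 0.086 × (8.4%) = 0.7%.

0.7%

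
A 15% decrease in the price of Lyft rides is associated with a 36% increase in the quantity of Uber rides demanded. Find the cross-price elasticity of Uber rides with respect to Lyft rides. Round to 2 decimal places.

ε = (%ΔQ of Uber rides) / (%ΔP of Lyft rides) = (36%) / (-15%) ≈ -2.40.

-2.40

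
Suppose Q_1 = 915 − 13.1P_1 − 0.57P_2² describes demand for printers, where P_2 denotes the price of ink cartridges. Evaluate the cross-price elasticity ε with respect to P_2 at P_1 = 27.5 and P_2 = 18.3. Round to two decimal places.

At P_1 = 27.5 and P_2 = 18.3: Q_1 = 363.863.
∂Q_1/∂P_2 = -1.14P_2 = -1.14(18.3) = -20.8620.
ε = (∂Q_1/∂P_2)(P_2/Q_1) = -20.8620 × (18.3/363.863) ≈ -1.05.
ε < 0: complements.

-1.05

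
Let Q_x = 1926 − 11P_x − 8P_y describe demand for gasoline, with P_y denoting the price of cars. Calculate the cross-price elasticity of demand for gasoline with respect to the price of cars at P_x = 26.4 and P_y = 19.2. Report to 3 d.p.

-0.104

At P_x = 26.4 and P_y = 19.2: Q_x = 1482.
∂Q_x/∂P_y = -8.
ε = (∂Q_x/∂P_y)(P_y/Q_x) = -8 × (19.2/1482) ≈ -0.104.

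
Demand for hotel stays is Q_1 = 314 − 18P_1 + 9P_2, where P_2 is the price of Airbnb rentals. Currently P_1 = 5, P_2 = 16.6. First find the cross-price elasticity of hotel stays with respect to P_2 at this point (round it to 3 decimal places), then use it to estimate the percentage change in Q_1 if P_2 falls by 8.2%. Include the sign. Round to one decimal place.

At P_1 = 5, P_2 = 16.6: Q_1 = 373.4.
∂Q_1/∂P_2 = 9.
ε = (∂Q_1/∂P_2)(P_2/Q_1) = 9.0000 × 16.6/373.4 ≈ 0.400.
%ΔQ_1 ≈ ε × %ΔP_2 = 0.400 × (-8.2%) = -3.3%.

-3.3%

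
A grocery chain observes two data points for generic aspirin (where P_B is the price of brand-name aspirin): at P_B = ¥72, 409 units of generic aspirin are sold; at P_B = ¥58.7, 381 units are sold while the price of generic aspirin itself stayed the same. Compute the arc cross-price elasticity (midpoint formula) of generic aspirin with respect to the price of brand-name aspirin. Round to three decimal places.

ΔQ_A = 381 − 409 = -28; ΔP_B = 58.7 − 72 = -13.3.
Midpoints: Q̄_A = 395.0, P̄_B = 65.35.
ε = (ΔQ_A/Q̄_A)/(ΔP_B/P̄_B) = (-28/395.0)/(-13.3/65.35) ≈ 0.348.

0.348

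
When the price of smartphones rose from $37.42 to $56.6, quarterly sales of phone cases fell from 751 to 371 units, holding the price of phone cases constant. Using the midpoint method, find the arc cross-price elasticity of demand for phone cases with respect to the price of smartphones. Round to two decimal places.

ΔQ_A = 371 − 751 = -380; ΔP_B = 56.6 − 37.42 = 19.18.
Midpoints: Q̄_A = 561.0, P̄_B = 47.01.
ε = (ΔQ_A/Q̄_A)/(ΔP_B/P̄_B) = (-380/561.0)/(19.18/47.01) ≈ -1.66.
ε < 0: phone cases and smartphones are complements.

-1.66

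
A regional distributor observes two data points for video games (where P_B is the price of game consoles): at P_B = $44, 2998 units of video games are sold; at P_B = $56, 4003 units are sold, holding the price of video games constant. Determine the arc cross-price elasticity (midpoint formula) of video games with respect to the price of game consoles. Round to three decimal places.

1.196

ΔQ_A = 4003 − 2998 = 1005; ΔP_B = 56 − 44 = 12.
Midpoints: Q̄_A = 3500.5, P̄_B = 50.00.
ε = (ΔQ_A/Q̄_A)/(ΔP_B/P̄_B) = (1005/3500.5)/(12/50.00) ≈ 1.196.
ε > 0: video games and game consoles are substitutes.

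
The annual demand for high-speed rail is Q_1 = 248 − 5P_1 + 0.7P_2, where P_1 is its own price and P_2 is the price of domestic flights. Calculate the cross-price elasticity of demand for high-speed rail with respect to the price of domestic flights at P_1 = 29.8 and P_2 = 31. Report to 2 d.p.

At P_1 = 29.8 and P_2 = 31: Q_1 = 120.7.
∂Q_1/∂P_2 = 0.7.
ε = (∂Q_1/∂P_2)(P_2/Q_1) = 0.7 × (31/120.7) ≈ 0.18.

0.18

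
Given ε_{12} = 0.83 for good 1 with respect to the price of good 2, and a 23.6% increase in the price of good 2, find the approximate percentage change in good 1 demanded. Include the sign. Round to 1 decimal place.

19.6%

%ΔQ ≈ ε × %ΔP of good 2 = 0.83 × (23.6%) = 19.6%.
Demand for good 1 rises by about 19.6%.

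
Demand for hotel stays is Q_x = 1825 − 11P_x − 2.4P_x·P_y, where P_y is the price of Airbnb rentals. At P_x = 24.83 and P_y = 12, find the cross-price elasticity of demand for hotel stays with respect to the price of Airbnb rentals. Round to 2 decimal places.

-0.85

At P_x = 24.83 and P_y = 12: Q_x = 836.766.
∂Q_x/∂P_y = -2.4P_x = -2.4(24.83) = -59.5920.
ε = (∂Q_x/∂P_y)(P_y/Q_x) = -59.5920 × (12/836.766) ≈ -0.85.
ε < 0: complements.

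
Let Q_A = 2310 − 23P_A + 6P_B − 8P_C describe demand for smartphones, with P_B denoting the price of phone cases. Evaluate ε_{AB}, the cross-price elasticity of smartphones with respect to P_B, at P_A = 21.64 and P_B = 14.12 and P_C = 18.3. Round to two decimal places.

At P_A = 21.64 and P_B = 14.12 and P_C = 18.3: Q_A = 1750.6.
∂Q_A/∂P_B = 6.
ε = (∂Q_A/∂P_B)(P_B/Q_A) = 6 × (14.12/1750.6) ≈ 0.05.

0.05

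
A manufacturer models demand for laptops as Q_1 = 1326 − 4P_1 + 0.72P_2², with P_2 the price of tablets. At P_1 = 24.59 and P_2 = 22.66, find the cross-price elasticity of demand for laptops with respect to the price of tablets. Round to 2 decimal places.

0.46

At P_1 = 24.59 and P_2 = 22.66: Q_1 = 1597.342.
∂Q_1/∂P_2 = 1.44P_2 = 1.44(22.66) = 32.6304.
ε = (∂Q_1/∂P_2)(P_2/Q_1) = 32.6304 × (22.66/1597.342) ≈ 0.46.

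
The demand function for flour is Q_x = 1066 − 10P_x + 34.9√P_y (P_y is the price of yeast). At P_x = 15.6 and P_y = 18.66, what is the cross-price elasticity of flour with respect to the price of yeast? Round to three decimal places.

0.071

At P_x = 15.6 and P_y = 18.66: Q_x = 1060.758.
∂Q_x/∂P_y = 34.9/(2√P_y) = 34.9/(2√18.66) = 4.0396.
ε = (∂Q_x/∂P_y)(P_y/Q_x) = 4.0396 × (18.66/1060.758) ≈ 0.071.
ε > 0: substitutes.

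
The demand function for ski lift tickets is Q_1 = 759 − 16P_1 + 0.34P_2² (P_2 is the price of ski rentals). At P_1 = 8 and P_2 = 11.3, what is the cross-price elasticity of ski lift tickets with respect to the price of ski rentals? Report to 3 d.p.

0.129

At P_1 = 8 and P_2 = 11.3: Q_1 = 674.415.
∂Q_1/∂P_2 = 0.68P_2 = 0.68(11.3) = 7.6840.
ε = (∂Q_1/∂P_2)(P_2/Q_1) = 7.6840 × (11.3/674.415) ≈ 0.129.
ε > 0: substitutes.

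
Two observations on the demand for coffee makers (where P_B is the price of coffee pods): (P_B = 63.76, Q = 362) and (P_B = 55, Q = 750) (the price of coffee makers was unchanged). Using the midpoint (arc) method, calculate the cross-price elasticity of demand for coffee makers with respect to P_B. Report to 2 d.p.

ΔQ_A = 750 − 362 = 388; ΔP_B = 55 − 63.76 = -8.76.
Midpoints: Q̄_A = 556.0, P̄_B = 59.38.
ε = (ΔQ_A/Q̄_A)/(ΔP_B/P̄_B) = (388/556.0)/(-8.76/59.38) ≈ -4.73.
ε < 0: coffee makers and coffee pods are complements.

-4.73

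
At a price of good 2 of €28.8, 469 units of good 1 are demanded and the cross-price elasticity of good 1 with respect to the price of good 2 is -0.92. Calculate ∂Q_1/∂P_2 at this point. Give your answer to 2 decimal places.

-14.98

ε = (∂Q_1/∂P_2)·(P_2/Q_1) ⇒ ∂Q_1/∂P_2 = ε·Q_1/P_2 = -0.92 × 469/28.8 ≈ -14.98.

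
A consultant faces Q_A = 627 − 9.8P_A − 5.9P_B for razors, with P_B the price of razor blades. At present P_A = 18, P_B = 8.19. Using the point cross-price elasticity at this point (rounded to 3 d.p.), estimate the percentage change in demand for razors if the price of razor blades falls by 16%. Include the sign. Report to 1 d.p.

1.9%

At P_A = 18, P_B = 8.19: Q_A = 402.279.
∂Q_A/∂P_B = -5.9.
ε = (∂Q_A/∂P_B)(P_B/Q_A) = -5.9000 × 8.19/402.279 ≈ -0.120.
%ΔQ_A ≈ ε × %ΔP_B = -0.120 × (-16%) = 1.9%.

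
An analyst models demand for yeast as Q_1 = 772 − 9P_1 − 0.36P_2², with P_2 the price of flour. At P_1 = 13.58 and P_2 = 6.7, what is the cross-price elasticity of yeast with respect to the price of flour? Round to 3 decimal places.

-0.051

At P_1 = 13.58 and P_2 = 6.7: Q_1 = 633.620.
∂Q_1/∂P_2 = -0.72P_2 = -0.72(6.7) = -4.8240.
ε = (∂Q_1/∂P_2)(P_2/Q_1) = -4.8240 × (6.7/633.620) ≈ -0.051.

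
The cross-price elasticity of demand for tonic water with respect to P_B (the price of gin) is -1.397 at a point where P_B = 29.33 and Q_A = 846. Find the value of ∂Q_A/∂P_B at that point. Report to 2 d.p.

-40.30

ε = (∂Q_A/∂P_B)·(P_B/Q_A) ⇒ ∂Q_A/∂P_B = ε·Q_A/P_B = -1.397 × 846/29.33 ≈ -40.30.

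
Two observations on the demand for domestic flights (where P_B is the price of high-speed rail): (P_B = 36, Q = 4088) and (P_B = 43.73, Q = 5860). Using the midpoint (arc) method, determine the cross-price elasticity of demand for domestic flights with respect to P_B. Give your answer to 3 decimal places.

1.837

ΔQ_A = 5860 − 4088 = 1772; ΔP_B = 43.73 − 36 = 7.73.
Midpoints: Q̄_A = 4974.0, P̄_B = 39.86.
ε = (ΔQ_A/Q̄_A)/(ΔP_B/P̄_B) = (1772/4974.0)/(7.73/39.86) ≈ 1.837.
ε > 0: domestic flights and high-speed rail are substitutes.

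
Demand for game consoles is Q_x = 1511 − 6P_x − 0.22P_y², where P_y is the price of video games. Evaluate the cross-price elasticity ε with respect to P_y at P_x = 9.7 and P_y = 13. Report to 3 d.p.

At P_x = 9.7 and P_y = 13: Q_x = 1415.62.
∂Q_x/∂P_y = -0.44P_y = -0.44(13) = -5.7200.
ε = (∂Q_x/∂P_y)(P_y/Q_x) = -5.7200 × (13/1415.62) ≈ -0.053.

-0.053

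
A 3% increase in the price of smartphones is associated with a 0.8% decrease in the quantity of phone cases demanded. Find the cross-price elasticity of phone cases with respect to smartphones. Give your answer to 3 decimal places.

ε = (%ΔQ of phone cases) / (%ΔP of smartphones) = (-0.8%) / (3%) ≈ -0.267.

-0.267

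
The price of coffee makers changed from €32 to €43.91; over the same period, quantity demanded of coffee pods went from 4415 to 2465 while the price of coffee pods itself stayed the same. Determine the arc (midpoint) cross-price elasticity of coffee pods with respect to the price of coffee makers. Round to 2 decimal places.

-1.81

ΔQ_A = 2465 − 4415 = -1950; ΔP_B = 43.91 − 32 = 11.91.
Midpoints: Q̄_A = 3440.0, P̄_B = 37.95.
ε = (ΔQ_A/Q̄_A)/(ΔP_B/P̄_B) = (-1950/3440.0)/(11.91/37.95) ≈ -1.81.
ε < 0: coffee pods and coffee makers are complements.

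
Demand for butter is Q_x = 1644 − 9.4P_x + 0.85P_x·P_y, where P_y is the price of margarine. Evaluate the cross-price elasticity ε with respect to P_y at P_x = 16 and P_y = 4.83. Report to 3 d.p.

At P_x = 16 and P_y = 4.83: Q_x = 1559.288.
∂Q_x/∂P_y = 0.85P_x = 0.85(16) = 13.6000.
ε = (∂Q_x/∂P_y)(P_y/Q_x) = 13.6000 × (4.83/1559.288) ≈ 0.042.
ε > 0: substitutes.

0.042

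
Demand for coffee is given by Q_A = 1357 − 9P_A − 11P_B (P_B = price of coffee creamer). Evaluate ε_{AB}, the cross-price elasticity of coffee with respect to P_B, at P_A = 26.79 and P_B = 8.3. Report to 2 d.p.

At P_A = 26.79 and P_B = 8.3: Q_A = 1024.59.
∂Q_A/∂P_B = -11.
ε = (∂Q_A/∂P_B)(P_B/Q_A) = -11 × (8.3/1024.59) ≈ -0.09.

-0.09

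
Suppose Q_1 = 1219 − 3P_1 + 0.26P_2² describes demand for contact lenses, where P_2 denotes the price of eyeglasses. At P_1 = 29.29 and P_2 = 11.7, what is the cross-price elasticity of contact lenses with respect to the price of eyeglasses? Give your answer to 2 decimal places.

0.06

At P_1 = 29.29 and P_2 = 11.7: Q_1 = 1166.721.
∂Q_1/∂P_2 = 0.52P_2 = 0.52(11.7) = 6.0840.
ε = (∂Q_1/∂P_2)(P_2/Q_1) = 6.0840 × (11.7/1166.721) ≈ 0.06.
ε > 0: substitutes.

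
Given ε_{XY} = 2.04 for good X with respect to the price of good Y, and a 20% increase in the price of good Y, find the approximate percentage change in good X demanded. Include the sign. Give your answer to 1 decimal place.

40.8%

%ΔQ ≈ ε × %ΔP of good Y = 2.04 × (20%) = 40.8%.
Demand for good X rises by about 40.8%.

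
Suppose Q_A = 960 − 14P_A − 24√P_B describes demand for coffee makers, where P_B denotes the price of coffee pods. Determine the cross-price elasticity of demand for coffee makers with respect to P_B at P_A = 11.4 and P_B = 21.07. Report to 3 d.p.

-0.080

At P_A = 11.4 and P_B = 21.07: Q_A = 690.235.
∂Q_A/∂P_B = -24/(2√P_B) = -24/(2√21.07) = -2.6143.
ε = (∂Q_A/∂P_B)(P_B/Q_A) = -2.6143 × (21.07/690.235) ≈ -0.080.
ε < 0: complements.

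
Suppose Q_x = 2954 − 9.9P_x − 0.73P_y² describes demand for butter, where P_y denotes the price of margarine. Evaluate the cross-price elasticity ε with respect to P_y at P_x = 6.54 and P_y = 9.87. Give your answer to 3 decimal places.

At P_x = 6.54 and P_y = 9.87: Q_x = 2818.140.
∂Q_x/∂P_y = -1.46P_y = -1.46(9.87) = -14.4102.
ε = (∂Q_x/∂P_y)(P_y/Q_x) = -14.4102 × (9.87/2818.140) ≈ -0.050.
ε < 0: complements.

-0.050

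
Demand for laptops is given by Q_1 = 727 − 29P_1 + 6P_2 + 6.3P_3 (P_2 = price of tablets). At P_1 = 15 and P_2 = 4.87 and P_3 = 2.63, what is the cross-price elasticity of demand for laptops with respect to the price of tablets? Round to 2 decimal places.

0.09

At P_1 = 15 and P_2 = 4.87 and P_3 = 2.63: Q_1 = 337.789.
∂Q_1/∂P_2 = 6.
ε = (∂Q_1/∂P_2)(P_2/Q_1) = 6 × (4.87/337.789) ≈ 0.09.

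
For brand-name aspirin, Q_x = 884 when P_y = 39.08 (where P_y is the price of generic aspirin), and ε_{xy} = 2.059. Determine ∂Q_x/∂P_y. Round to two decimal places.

ε = (∂Q_x/∂P_y)·(P_y/Q_x) ⇒ ∂Q_x/∂P_y = ε·Q_x/P_y = 2.059 × 884/39.08 ≈ 46.58.

46.58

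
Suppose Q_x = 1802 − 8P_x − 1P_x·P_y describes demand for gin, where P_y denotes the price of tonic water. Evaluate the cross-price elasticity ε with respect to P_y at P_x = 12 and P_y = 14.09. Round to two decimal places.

At P_x = 12 and P_y = 14.09: Q_x = 1536.92.
∂Q_x/∂P_y = -1P_x = -1(12) = -12.0000.
ε = (∂Q_x/∂P_y)(P_y/Q_x) = -12.0000 × (14.09/1536.92) ≈ -0.11.
ε < 0: complements.

-0.11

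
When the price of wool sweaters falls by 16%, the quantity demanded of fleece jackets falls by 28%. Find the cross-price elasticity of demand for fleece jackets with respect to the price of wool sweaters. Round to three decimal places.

ε = (%ΔQ of fleece jackets) / (%ΔP of wool sweaters) = (-28%) / (-16%) ≈ 1.750.
Positive cross-price elasticity: substitutes.

1.750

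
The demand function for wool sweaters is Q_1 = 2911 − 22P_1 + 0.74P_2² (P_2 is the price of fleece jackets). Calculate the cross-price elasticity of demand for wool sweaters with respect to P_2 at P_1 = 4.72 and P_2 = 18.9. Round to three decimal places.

At P_1 = 4.72 and P_2 = 18.9: Q_1 = 3071.495.
∂Q_1/∂P_2 = 1.48P_2 = 1.48(18.9) = 27.9720.
ε = (∂Q_1/∂P_2)(P_2/Q_1) = 27.9720 × (18.9/3071.495) ≈ 0.172.

0.172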